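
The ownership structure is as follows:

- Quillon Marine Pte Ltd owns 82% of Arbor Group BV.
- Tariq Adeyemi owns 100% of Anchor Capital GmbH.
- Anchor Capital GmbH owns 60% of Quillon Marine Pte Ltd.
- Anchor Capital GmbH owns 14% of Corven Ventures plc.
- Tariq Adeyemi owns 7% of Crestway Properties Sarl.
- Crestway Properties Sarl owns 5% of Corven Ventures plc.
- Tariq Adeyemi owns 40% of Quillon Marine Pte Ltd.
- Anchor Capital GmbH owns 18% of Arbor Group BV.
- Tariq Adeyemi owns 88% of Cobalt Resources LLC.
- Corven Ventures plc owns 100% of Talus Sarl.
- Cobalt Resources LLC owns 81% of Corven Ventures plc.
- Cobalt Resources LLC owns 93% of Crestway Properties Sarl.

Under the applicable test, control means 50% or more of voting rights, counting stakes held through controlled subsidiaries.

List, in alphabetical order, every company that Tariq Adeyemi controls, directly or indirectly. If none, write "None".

Tariq holds 100% of Anchor, so Tariq controls Anchor.
Tariq holds 88% of Cobalt, so Tariq controls Cobalt.
Tariq and Anchor together hold 40% + 60% = 100% of Quillon, so Tariq controls Quillon.
Cobalt and Tariq together hold 93% + 7% = 100% of Crestway, so Tariq controls Crestway.
Quillon and Anchor together hold 82% + 18% = 100% of Arbor, so Tariq controls Arbor.
Anchor and Cobalt and Crestway together hold 14% + 81% + 5% = 100% of Corven, so Tariq controls Corven.
Corven holds 100% of Talus, so Tariq controls Talus.

Anchor Capital GmbH, Arbor Group BV, Cobalt Resources LLC, Corven Ventures plc, Crestway Properties Sarl, Quillon Marine Pte Ltd, Talus Sarl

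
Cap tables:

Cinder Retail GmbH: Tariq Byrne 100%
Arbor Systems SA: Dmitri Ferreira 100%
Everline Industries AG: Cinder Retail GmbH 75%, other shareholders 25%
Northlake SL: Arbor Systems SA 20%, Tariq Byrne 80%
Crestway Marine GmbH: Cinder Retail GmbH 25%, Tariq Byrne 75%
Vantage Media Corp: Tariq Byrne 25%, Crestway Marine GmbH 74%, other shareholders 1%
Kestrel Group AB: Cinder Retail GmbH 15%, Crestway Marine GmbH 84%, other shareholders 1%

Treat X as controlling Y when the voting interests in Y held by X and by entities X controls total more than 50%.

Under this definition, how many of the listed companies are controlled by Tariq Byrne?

Tariq holds 100% of Cinder, so Tariq controls Cinder.
Cinder holds 75% of Everline, so Tariq controls Everline.
Tariq holds 80% of Northlake, so Tariq controls Northlake.
Cinder and Tariq together hold 25% + 75% = 100% of Crestway, so Tariq controls Crestway.
Tariq and Crestway together hold 25% + 74% = 99% of Vantage, so Tariq controls Vantage.
Cinder and Crestway together hold 15% + 84% = 99% of Kestrel, so Tariq controls Kestrel.
No other company's threshold is met.
Tariq controls 6 companies.

6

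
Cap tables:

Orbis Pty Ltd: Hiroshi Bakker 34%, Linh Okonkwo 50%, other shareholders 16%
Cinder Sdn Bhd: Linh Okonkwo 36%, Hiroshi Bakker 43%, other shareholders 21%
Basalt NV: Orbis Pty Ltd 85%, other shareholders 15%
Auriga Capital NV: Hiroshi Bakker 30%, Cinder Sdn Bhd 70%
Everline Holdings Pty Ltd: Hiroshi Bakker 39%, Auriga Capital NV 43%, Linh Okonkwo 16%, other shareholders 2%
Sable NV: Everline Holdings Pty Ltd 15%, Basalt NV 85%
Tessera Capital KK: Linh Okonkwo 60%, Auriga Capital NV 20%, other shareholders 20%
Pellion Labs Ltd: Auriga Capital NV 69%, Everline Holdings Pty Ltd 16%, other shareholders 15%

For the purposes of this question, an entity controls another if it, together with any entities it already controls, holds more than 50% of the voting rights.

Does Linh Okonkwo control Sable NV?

No

Linh holds 60% of Tessera, so Linh controls Tessera.
Neither Linh nor any entity Linh controls holds any voting interest in Sable.
So Linh does not control Sable.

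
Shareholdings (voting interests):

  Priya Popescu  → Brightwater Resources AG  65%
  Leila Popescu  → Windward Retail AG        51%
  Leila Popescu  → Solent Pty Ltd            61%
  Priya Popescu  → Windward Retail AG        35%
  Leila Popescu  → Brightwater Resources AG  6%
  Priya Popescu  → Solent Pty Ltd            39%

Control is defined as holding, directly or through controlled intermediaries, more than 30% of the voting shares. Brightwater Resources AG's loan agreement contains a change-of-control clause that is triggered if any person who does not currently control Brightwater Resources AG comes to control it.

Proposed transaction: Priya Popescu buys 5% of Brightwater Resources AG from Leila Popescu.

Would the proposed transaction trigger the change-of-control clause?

No

The purchase adds only to Priya's holdings (Leila's stake shrinks), so Priya is the only person who could newly come to control Brightwater.
Priya holds 65% of Brightwater, so Priya controls Brightwater.
So Priya already controls Brightwater before the transaction.
After the purchase, Priya's direct stake in Brightwater rises to 65% + 5% = 70%, and Leila's stake falls to 1%.
Priya controlled Brightwater already, so this is not a new person acquiring control; every other person's position is unchanged or reduced.
No new person acquires control, so the clause is not triggered.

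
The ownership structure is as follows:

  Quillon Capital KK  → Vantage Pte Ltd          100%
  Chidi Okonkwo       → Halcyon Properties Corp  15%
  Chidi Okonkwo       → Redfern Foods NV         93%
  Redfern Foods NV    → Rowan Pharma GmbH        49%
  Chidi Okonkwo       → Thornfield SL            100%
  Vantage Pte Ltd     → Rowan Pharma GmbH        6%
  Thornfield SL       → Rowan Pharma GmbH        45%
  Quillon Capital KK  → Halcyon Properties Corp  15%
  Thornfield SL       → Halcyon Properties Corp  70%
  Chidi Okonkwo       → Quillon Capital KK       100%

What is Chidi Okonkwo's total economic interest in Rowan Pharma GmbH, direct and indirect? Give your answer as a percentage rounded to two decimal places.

96.57%

Chidi reaches Rowan along 3 paths.
Via Redfern: 93% × 49% = 45.57%.
Via Quillon → Vantage: 100% × 100% × 6% = 6%.
Via Thornfield: 100% × 45% = 45%.
Total: 45.57% + 6% + 45% = 96.57%.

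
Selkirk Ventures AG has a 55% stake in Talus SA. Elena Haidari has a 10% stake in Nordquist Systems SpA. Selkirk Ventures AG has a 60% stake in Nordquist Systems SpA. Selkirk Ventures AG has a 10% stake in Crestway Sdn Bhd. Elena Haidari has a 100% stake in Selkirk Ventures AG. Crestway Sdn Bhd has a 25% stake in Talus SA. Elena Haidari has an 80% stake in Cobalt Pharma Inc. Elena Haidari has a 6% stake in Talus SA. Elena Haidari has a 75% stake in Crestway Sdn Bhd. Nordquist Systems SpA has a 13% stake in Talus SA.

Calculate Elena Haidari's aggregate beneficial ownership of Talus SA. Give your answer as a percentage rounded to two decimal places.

91.35%

Elena reaches Talus along 6 paths.
Via Selkirk → Crestway: 100% × 10% × 25% = 2.5%.
Via Crestway: 75% × 25% = 18.75%.
Direct stake: 6% = 6%.
Via Selkirk: 100% × 55% = 55%.
Via Nordquist: 10% × 13% = 1.3%.
Via Selkirk → Nordquist: 100% × 60% × 13% = 7.8%.
Total: 2.5% + 18.75% + 6% + 55% + 1.3% + 7.8% = 91.35%.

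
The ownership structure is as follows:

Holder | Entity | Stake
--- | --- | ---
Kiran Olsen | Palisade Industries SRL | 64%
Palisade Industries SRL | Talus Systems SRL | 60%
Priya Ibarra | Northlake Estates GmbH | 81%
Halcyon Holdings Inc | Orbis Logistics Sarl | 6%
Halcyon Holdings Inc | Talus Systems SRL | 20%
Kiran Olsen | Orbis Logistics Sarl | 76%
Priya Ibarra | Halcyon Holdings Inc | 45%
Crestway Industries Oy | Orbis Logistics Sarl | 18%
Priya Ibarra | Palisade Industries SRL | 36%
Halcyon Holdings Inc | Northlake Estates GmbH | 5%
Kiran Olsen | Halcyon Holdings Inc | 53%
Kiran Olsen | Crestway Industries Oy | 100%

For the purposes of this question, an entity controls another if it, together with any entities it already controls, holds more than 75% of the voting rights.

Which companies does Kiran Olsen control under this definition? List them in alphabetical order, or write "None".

Kiran holds 100% of Crestway, so Kiran controls Crestway.
Crestway and Kiran together hold 18% + 76% = 94% of Orbis, so Kiran controls Orbis.
No other company's threshold is met.

Crestway Industries Oy, Orbis Logistics Sarl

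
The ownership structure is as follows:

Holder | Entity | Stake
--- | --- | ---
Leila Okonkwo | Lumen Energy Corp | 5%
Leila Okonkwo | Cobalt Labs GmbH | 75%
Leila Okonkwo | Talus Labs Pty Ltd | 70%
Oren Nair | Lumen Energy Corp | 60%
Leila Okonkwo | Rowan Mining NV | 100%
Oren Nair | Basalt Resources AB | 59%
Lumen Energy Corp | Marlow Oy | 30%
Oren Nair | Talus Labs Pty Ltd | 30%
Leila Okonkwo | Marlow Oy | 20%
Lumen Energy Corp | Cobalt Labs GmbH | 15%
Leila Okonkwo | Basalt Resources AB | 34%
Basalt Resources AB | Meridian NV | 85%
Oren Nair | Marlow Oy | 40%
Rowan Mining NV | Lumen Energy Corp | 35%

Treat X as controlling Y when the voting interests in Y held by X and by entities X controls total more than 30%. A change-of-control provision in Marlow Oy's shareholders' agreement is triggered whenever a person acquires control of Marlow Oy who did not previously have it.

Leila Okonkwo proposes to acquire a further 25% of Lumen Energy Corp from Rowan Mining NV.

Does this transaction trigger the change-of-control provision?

No

The purchase adds only to Leila's holdings (Rowan's stake shrinks), so Leila is the only person who could newly come to control Marlow.
Leila holds 100% of Rowan, so Leila controls Rowan.
Leila and Rowan together hold 5% + 35% = 40% of Lumen, so Leila controls Lumen.
Leila and Lumen together hold 20% + 30% = 50% of Marlow, so Leila controls Marlow.
So Leila already controls Marlow before the transaction.
After the purchase, Leila's direct stake in Lumen rises to 5% + 25% = 30%, and Rowan's stake falls to 10%.
Leila controlled Marlow already, so this is not a new person acquiring control; every other person's position is unchanged or reduced.
No new person acquires control, so the clause is not triggered.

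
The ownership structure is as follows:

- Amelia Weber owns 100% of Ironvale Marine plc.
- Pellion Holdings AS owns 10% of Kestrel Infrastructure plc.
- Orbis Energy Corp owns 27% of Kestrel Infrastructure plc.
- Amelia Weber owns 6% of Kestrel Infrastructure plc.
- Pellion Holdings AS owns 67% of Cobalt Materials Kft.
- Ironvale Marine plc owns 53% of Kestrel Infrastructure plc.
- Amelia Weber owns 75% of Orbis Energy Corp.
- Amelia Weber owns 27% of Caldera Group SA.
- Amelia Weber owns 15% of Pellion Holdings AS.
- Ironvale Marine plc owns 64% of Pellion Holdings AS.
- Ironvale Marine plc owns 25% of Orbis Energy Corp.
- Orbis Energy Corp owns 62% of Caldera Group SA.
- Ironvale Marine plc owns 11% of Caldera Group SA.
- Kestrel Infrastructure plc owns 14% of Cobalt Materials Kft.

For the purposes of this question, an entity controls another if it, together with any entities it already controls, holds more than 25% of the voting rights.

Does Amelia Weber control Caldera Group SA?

Amelia holds 100% of Ironvale, so Amelia controls Ironvale.
Amelia and Ironvale together hold 75% + 25% = 100% of Orbis, so Amelia controls Orbis.
Amelia and Orbis and Ironvale together hold 27% + 62% + 11% = 100% of Caldera, so Amelia controls Caldera.

Yes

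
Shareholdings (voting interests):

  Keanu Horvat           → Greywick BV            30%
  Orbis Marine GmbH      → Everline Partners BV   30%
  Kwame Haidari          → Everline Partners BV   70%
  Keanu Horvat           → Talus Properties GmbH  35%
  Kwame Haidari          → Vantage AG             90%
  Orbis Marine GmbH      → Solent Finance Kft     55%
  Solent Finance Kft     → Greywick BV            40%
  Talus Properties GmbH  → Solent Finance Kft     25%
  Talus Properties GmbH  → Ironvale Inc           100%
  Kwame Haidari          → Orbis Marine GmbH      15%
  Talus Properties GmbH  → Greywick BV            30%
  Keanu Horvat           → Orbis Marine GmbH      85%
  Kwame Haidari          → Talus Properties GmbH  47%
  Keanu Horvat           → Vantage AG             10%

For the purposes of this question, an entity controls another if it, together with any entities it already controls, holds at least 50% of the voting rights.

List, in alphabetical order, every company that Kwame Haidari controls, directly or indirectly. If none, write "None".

Kwame holds 90% of Vantage, so Kwame controls Vantage.
Kwame holds 70% of Everline, so Kwame controls Everline.
No other company's threshold is met.

Everline Partners BV, Vantage AG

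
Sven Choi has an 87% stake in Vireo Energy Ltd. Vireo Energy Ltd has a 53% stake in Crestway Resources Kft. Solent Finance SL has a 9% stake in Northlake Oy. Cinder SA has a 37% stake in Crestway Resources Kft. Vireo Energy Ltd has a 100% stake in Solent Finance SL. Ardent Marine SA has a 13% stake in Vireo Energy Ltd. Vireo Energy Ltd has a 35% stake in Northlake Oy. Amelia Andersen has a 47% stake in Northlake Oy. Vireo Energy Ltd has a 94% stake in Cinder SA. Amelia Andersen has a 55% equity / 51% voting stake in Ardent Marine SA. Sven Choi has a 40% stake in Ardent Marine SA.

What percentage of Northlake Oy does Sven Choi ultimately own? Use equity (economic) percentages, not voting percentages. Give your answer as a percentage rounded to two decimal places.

40.57%

Sven reaches Northlake along 4 paths.
Via Vireo: 87% × 35% = 30.45%.
Via Ardent → Vireo: 40% × 13% × 35% = 1.82%.
Via Vireo → Solent: 87% × 100% × 9% = 7.83%.
Via Ardent → Vireo → Solent: 40% × 13% × 100% × 9% = 0.468%.
Total: 30.45% + 1.82% + 7.83% + 0.468% = 40.568%.
Rounded: 40.57%.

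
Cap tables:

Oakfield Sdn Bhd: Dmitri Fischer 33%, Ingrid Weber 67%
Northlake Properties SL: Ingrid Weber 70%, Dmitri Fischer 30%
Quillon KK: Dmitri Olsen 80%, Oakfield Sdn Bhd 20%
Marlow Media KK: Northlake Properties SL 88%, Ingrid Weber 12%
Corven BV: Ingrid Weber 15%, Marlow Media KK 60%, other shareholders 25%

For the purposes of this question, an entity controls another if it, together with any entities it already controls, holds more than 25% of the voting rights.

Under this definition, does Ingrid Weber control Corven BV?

Ingrid holds 70% of Northlake, so Ingrid controls Northlake.
Northlake and Ingrid together hold 88% + 12% = 100% of Marlow, so Ingrid controls Marlow.
Ingrid and Marlow together hold 15% + 60% = 75% of Corven, so Ingrid controls Corven.

Yes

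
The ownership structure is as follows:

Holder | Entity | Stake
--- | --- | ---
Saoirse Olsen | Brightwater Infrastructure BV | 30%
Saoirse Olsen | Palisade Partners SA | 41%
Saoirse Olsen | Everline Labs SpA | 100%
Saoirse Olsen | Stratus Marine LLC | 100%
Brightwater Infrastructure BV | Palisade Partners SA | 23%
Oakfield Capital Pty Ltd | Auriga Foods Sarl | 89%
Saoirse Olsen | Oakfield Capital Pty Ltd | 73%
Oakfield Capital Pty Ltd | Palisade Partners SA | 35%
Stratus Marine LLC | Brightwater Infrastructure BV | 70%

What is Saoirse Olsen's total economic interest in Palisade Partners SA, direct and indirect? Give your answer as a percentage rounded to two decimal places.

89.55%

Saoirse reaches Palisade along 4 paths.
Direct stake: 41% = 41%.
Via Oakfield: 73% × 35% = 25.55%.
Via Stratus → Brightwater: 100% × 70% × 23% = 16.1%.
Via Brightwater: 30% × 23% = 6.9%.
Total: 41% + 25.55% + 16.1% + 6.9% = 89.55%.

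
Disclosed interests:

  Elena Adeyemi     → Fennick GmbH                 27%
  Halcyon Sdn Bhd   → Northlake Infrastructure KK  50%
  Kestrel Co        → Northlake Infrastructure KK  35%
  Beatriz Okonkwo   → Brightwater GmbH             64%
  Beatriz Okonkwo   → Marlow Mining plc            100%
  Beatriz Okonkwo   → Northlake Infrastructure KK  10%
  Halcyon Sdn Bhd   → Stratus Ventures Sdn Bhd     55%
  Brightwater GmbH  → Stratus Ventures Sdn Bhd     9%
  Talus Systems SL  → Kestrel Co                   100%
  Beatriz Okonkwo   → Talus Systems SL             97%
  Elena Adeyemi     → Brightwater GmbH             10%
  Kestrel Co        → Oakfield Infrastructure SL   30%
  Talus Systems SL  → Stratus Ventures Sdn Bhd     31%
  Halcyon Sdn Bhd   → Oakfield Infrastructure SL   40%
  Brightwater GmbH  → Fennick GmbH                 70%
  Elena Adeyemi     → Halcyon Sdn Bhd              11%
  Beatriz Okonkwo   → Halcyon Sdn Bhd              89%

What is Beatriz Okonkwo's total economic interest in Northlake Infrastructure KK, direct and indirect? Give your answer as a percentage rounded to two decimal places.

Beatriz reaches Northlake along 3 paths.
Direct stake: 10% = 10%.
Via Talus → Kestrel: 97% × 100% × 35% = 33.95%.
Via Halcyon: 89% × 50% = 44.5%.
Total: 10% + 33.95% + 44.5% = 88.45%.

88.45%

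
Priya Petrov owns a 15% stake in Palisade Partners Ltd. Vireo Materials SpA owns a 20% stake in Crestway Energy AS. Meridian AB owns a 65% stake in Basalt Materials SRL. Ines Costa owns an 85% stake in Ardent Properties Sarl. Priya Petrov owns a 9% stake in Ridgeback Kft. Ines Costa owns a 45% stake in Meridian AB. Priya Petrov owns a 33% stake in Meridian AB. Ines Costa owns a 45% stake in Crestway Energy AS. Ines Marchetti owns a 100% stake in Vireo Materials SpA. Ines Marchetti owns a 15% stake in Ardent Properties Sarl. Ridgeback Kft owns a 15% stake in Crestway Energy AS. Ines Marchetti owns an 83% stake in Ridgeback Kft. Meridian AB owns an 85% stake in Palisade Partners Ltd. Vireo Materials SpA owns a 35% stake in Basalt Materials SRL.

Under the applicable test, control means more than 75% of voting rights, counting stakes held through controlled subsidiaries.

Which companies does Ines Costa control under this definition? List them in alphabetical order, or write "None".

Ardent Properties Sarl

Ines Costa holds 85% of Ardent, so Ines Costa controls Ardent.
No other company's threshold is met.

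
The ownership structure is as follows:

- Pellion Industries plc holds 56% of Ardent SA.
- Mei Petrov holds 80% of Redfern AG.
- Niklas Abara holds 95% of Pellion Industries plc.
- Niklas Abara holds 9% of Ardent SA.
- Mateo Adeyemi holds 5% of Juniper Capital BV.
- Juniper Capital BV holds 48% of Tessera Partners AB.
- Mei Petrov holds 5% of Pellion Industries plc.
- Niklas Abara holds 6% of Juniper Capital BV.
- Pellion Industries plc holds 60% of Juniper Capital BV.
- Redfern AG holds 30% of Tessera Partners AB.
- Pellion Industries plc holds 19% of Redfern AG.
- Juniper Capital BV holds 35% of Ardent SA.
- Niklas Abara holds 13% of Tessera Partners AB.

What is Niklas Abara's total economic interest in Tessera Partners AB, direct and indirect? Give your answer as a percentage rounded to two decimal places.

Niklas reaches Tessera along 4 paths.
Via Juniper: 6% × 48% = 2.88%.
Via Pellion → Juniper: 95% × 60% × 48% = 27.36%.
Via Pellion → Redfern: 95% × 19% × 30% = 5.415%.
Direct stake: 13% = 13%.
Total: 2.88% + 27.36% + 5.415% + 13% = 48.655%.
Rounded: 48.66%.

48.66%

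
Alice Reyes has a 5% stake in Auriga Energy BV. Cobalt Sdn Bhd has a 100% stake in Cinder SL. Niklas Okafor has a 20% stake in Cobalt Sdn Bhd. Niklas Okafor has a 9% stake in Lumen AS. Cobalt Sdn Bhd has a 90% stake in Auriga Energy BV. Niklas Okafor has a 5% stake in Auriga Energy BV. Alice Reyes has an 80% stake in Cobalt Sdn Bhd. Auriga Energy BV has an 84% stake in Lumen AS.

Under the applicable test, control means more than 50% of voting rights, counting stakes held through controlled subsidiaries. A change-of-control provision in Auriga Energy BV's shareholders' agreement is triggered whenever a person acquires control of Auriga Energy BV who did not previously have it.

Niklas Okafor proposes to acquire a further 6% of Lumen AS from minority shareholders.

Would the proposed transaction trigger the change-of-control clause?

No

The purchase changes only Niklas's holdings, so Niklas is the only person who could newly come to control Auriga.
Niklas's largest direct stake is 20% in Cobalt, which does not meet the threshold, so Niklas controls no company.
In Auriga, Niklas's side holds only 5%, not > 50%.
So before the transaction, Niklas does not control Auriga.
After the purchase, Niklas's direct stake in Lumen rises to 9% + 6% = 15%.
Niklas's side now holds 15% of Lumen, not > 50%, so Niklas still does not control Lumen.
After the transaction, Niklas's side holds 5% of Auriga, not > 50%, so Niklas still does not control Auriga.
No new person acquires control, so the clause is not triggered.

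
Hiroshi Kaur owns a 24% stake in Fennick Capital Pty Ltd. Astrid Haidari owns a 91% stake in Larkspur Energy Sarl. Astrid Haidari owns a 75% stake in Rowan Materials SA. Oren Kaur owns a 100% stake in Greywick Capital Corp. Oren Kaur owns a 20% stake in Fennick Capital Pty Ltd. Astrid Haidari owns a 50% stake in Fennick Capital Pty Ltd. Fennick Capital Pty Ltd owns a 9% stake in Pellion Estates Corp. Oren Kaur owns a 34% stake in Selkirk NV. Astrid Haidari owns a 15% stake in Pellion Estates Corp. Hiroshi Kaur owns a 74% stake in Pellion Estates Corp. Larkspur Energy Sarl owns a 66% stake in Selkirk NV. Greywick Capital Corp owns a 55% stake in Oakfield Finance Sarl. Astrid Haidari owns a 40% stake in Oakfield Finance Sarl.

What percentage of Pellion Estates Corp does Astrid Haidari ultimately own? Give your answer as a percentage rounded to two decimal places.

19.50%

Astrid reaches Pellion along 2 paths.
Via Fennick: 50% × 9% = 4.5%.
Direct stake: 15% = 15%.
Total: 4.5% + 15% = 19.5%.
Rounded: 19.50%.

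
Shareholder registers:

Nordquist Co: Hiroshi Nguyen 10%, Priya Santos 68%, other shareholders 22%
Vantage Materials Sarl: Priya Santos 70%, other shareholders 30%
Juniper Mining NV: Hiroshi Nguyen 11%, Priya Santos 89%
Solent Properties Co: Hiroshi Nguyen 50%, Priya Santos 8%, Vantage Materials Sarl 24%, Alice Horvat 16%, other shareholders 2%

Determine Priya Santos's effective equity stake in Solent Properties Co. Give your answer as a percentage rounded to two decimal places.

Priya reaches Solent along 2 paths.
Direct stake: 8% = 8%.
Via Vantage: 70% × 24% = 16.8%.
Total: 8% + 16.8% = 24.8%.
Rounded: 24.80%.

24.80%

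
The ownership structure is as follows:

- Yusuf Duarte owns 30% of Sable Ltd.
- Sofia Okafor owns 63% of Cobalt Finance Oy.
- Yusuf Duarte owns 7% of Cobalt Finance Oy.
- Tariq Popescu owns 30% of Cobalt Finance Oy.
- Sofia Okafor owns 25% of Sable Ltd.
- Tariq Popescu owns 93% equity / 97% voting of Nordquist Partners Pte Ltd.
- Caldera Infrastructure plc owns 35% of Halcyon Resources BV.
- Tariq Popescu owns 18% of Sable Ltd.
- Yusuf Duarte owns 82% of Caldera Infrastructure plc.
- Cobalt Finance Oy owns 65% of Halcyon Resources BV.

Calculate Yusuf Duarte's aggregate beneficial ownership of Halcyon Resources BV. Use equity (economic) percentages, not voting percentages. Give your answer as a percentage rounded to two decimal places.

33.25%

Yusuf reaches Halcyon along 2 paths.
Via Caldera: 82% × 35% = 28.7%.
Via Cobalt: 7% × 65% = 4.55%.
Total: 28.7% + 4.55% = 33.25%.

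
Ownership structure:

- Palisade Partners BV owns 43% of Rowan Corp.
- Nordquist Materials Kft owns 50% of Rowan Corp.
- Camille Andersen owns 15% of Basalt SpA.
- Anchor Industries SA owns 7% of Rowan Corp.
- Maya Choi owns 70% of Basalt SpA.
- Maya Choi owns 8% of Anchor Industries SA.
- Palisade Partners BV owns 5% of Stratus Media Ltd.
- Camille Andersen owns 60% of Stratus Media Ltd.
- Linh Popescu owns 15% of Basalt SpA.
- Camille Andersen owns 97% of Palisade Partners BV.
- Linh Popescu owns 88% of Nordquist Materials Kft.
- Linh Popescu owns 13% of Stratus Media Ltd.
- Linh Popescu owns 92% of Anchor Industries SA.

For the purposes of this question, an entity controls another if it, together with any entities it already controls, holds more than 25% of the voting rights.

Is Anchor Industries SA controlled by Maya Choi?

Maya holds 70% of Basalt, so Maya controls Basalt.
In Anchor, Maya's side holds only 8%, not > 25%.
So Maya does not control Anchor.

No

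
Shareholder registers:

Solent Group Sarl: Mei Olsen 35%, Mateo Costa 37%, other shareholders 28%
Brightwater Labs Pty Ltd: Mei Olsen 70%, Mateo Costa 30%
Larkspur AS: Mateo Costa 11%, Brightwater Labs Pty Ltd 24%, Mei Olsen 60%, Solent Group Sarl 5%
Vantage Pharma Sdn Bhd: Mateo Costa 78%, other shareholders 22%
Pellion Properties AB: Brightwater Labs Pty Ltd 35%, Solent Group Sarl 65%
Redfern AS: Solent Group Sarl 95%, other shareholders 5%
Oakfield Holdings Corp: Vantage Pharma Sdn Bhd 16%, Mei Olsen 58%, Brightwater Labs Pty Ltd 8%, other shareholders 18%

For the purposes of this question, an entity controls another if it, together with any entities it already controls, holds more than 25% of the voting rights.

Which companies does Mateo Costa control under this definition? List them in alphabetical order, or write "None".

Mateo holds 37% of Solent, so Mateo controls Solent.
Mateo holds 30% of Brightwater, so Mateo controls Brightwater.
Mateo and Brightwater and Solent together hold 11% + 24% + 5% = 40% of Larkspur, so Mateo controls Larkspur.
Mateo holds 78% of Vantage, so Mateo controls Vantage.
Brightwater and Solent together hold 35% + 65% = 100% of Pellion, so Mateo controls Pellion.
Solent holds 95% of Redfern, so Mateo controls Redfern.
No other company's threshold is met.

Brightwater Labs Pty Ltd, Larkspur AS, Pellion Properties AB, Redfern AS, Solent Group Sarl, Vantage Pharma Sdn Bhd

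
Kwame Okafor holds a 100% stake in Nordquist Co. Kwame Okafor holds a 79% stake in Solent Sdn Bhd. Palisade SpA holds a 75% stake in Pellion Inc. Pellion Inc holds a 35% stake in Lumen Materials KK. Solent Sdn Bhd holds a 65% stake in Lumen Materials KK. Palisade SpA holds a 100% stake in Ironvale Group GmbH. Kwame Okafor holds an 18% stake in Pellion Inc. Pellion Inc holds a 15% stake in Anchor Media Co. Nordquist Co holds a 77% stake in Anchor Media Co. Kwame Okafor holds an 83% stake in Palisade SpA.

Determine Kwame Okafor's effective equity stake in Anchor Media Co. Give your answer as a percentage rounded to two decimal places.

Kwame reaches Anchor along 3 paths.
Via Palisade → Pellion: 83% × 75% × 15% = 9.3375%.
Via Pellion: 18% × 15% = 2.7%.
Via Nordquist: 100% × 77% = 77%.
Total: 9.3375% + 2.7% + 77% = 89.0375%.
Rounded: 89.04%.

89.04%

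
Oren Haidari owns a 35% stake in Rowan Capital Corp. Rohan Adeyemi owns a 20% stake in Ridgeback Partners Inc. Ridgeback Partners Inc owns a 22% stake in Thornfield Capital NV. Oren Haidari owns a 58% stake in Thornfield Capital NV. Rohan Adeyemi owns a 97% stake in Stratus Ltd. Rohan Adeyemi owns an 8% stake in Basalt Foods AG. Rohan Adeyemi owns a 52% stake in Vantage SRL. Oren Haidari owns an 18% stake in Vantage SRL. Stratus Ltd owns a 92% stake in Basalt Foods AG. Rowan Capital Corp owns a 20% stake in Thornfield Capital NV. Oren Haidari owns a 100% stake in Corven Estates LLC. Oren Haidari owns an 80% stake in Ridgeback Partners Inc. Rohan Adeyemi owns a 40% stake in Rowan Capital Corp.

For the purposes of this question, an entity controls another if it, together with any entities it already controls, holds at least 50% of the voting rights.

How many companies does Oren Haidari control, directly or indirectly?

3

Oren holds 100% of Corven, so Oren controls Corven.
Oren holds 80% of Ridgeback, so Oren controls Ridgeback.
Oren and Ridgeback together hold 58% + 22% = 80% of Thornfield, so Oren controls Thornfield.
No other company's threshold is met.
Oren controls 3 companies.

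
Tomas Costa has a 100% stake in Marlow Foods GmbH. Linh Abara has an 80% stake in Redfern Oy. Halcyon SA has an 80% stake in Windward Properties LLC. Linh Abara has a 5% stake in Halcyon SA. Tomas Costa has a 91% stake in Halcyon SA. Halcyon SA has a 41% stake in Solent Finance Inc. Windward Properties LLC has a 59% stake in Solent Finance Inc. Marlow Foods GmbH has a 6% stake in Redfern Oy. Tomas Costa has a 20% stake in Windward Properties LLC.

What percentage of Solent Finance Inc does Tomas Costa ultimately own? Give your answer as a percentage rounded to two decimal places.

Tomas reaches Solent along 3 paths.
Via Halcyon → Windward: 91% × 80% × 59% = 42.952%.
Via Windward: 20% × 59% = 11.8%.
Via Halcyon: 91% × 41% = 37.31%.
Total: 42.952% + 11.8% + 37.31% = 92.062%.
Rounded: 92.06%.

92.06%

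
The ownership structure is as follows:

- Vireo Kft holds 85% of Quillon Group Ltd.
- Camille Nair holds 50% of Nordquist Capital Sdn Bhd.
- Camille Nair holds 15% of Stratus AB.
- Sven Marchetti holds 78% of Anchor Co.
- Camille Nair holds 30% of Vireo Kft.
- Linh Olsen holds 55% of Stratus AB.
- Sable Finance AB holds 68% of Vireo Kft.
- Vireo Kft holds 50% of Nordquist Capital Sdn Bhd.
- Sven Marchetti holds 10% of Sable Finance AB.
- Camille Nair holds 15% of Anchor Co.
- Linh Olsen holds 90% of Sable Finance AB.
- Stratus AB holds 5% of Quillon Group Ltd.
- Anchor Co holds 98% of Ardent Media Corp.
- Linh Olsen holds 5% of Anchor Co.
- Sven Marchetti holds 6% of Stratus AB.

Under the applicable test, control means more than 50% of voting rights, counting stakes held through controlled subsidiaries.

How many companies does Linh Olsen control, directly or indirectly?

4

Linh holds 90% of Sable, so Linh controls Sable.
Linh holds 55% of Stratus, so Linh controls Stratus.
Sable holds 68% of Vireo, so Linh controls Vireo.
Stratus and Vireo together hold 5% + 85% = 90% of Quillon, so Linh controls Quillon.
No other company's threshold is met.
Linh controls 4 companies.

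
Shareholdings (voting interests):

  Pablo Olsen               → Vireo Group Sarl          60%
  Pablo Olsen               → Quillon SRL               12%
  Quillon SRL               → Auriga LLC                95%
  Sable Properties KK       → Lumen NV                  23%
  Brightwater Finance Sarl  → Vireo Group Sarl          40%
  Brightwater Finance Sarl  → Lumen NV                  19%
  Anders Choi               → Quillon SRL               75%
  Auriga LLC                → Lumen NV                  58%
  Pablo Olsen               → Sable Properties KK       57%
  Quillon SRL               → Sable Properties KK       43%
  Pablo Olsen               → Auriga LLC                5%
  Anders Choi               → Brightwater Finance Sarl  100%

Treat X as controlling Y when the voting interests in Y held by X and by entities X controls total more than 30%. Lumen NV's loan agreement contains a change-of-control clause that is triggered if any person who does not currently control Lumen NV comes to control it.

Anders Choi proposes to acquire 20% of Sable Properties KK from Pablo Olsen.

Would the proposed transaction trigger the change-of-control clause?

No

The purchase adds only to Anders's holdings (Pablo's stake shrinks), so Anders is the only person who could newly come to control Lumen.
Anders holds 100% of Brightwater, so Anders controls Brightwater.
Anders holds 75% of Quillon, so Anders controls Quillon.
Quillon holds 43% of Sable, so Anders controls Sable.
Quillon holds 95% of Auriga, so Anders controls Auriga.
Auriga and Sable and Brightwater together hold 58% + 23% + 19% = 100% of Lumen, so Anders controls Lumen.
So Anders already controls Lumen before the transaction.
After the purchase, Anders holds 20% of Sable directly, and Pablo's stake falls to 37%.
Anders controlled Lumen already, so this is not a new person acquiring control; every other person's position is unchanged or reduced.
No new person acquires control, so the clause is not triggered.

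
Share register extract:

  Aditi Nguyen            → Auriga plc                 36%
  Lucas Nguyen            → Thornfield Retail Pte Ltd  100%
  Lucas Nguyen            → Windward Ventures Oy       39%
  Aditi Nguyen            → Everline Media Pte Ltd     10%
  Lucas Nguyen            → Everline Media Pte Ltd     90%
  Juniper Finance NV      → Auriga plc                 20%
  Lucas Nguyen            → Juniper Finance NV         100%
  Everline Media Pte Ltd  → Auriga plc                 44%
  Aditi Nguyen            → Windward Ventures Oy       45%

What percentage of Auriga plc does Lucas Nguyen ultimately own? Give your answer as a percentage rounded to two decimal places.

59.60%

Lucas reaches Auriga along 2 paths.
Via Everline: 90% × 44% = 39.6%.
Via Juniper: 100% × 20% = 20%.
Total: 39.6% + 20% = 59.6%.
Rounded: 59.60%.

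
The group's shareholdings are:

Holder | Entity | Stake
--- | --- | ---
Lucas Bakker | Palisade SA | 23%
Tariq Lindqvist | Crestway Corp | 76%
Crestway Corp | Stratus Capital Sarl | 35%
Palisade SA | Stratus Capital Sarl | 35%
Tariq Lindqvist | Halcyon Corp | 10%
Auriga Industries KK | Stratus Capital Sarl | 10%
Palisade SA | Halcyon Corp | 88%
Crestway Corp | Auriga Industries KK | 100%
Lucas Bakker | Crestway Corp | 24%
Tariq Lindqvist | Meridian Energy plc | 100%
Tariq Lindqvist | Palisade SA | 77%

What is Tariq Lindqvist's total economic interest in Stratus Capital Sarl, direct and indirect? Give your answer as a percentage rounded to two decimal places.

Tariq reaches Stratus along 3 paths.
Via Crestway: 76% × 35% = 26.6%.
Via Palisade: 77% × 35% = 26.95%.
Via Crestway → Auriga: 76% × 100% × 10% = 7.6%.
Total: 26.6% + 26.95% + 7.6% = 61.15%.

61.15%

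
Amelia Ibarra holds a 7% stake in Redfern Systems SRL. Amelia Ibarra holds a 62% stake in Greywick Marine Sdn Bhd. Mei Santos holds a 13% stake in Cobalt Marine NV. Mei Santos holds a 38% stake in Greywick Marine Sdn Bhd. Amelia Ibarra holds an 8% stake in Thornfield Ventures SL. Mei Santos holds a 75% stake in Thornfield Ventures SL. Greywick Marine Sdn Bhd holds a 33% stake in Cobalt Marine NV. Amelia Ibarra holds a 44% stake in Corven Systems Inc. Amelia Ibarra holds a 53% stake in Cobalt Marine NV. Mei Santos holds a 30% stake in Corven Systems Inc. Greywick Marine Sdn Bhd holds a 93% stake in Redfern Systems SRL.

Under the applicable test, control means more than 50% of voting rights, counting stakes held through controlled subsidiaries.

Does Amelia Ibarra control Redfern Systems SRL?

Yes

Amelia holds 62% of Greywick, so Amelia controls Greywick.
Amelia and Greywick together hold 7% + 93% = 100% of Redfern, so Amelia controls Redfern.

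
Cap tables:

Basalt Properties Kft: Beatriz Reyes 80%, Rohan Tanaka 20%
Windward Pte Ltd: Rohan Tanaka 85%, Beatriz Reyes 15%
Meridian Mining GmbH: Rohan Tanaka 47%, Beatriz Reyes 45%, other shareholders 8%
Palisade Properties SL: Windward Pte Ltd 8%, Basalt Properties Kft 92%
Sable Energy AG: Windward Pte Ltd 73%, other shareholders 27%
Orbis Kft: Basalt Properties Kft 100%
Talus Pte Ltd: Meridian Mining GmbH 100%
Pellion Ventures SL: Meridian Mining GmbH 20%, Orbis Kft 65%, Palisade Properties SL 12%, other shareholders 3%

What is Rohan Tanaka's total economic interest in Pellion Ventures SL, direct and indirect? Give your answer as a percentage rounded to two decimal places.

Rohan reaches Pellion along 4 paths.
Via Meridian: 47% × 20% = 9.4%.
Via Basalt → Orbis: 20% × 100% × 65% = 13%.
Via Windward → Palisade: 85% × 8% × 12% = 0.816%.
Via Basalt → Palisade: 20% × 92% × 12% = 2.208%.
Total: 9.4% + 13% + 0.816% + 2.208% = 25.424%.
Rounded: 25.42%.

25.42%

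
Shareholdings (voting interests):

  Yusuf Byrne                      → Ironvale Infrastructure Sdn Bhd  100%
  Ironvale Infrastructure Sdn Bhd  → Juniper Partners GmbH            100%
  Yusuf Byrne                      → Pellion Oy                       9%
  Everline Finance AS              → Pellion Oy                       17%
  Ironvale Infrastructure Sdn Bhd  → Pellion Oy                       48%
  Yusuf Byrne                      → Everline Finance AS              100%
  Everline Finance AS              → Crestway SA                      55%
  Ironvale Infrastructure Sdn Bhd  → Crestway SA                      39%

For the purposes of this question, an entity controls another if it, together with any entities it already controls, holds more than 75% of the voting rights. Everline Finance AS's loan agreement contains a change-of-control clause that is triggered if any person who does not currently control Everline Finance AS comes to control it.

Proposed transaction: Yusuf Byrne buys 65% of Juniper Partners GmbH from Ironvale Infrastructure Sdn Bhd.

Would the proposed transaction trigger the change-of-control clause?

The purchase adds only to Yusuf's holdings (Ironvale's stake shrinks), so Yusuf is the only person who could newly come to control Everline.
Yusuf holds 100% of Everline, so Yusuf controls Everline.
So Yusuf already controls Everline before the transaction.
After the purchase, Yusuf holds 65% of Juniper directly, and Ironvale's stake falls to 35%.
Yusuf controlled Everline already, so this is not a new person acquiring control; every other person's position is unchanged or reduced.
No new person acquires control, so the clause is not triggered.

No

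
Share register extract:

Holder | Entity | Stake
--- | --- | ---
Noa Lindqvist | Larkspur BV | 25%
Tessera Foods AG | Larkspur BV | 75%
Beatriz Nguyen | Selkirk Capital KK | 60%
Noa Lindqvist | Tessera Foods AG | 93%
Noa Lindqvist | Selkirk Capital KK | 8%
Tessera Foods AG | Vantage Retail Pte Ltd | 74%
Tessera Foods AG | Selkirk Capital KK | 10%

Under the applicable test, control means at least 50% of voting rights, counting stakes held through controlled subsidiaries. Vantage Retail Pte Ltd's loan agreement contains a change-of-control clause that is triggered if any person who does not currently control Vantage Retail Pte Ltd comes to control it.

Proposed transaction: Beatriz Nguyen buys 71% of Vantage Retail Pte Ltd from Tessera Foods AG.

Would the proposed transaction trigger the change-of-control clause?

Yes

The purchase adds only to Beatriz's holdings (Tessera's stake shrinks), so Beatriz is the only person who could newly come to control Vantage.
Beatriz holds 60% of Selkirk, so Beatriz controls Selkirk.
Neither Beatriz nor any entity Beatriz controls holds any voting interest in Vantage.
So before the transaction, Beatriz does not control Vantage.
After the purchase, Beatriz holds 71% of Vantage directly, and Tessera's stake falls to 3%.
Beatriz holds 71% of Vantage, so Beatriz controls Vantage.
Beatriz did not control Vantage before and does after, so the clause is triggered.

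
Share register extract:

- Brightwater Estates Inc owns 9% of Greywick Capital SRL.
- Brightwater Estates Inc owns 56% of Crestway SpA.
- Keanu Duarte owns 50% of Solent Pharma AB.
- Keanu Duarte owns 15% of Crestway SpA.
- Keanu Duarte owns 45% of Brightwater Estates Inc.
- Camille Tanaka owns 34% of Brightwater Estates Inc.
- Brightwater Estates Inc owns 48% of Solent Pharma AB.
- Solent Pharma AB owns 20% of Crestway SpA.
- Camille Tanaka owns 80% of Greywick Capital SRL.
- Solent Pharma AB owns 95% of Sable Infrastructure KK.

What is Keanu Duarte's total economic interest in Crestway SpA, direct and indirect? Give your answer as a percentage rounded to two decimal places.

Keanu reaches Crestway along 4 paths.
Direct stake: 15% = 15%.
Via Brightwater: 45% × 56% = 25.2%.
Via Brightwater → Solent: 45% × 48% × 20% = 4.32%.
Via Solent: 50% × 20% = 10%.
Total: 15% + 25.2% + 4.32% + 10% = 54.52%.

54.52%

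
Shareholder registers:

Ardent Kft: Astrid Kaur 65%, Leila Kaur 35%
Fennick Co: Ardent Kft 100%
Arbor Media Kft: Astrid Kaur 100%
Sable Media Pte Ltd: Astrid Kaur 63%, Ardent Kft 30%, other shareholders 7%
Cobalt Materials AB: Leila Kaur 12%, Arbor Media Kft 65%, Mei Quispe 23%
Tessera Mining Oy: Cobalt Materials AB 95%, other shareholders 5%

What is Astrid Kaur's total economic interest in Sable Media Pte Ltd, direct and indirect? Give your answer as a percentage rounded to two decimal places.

Astrid reaches Sable along 2 paths.
Direct stake: 63% = 63%.
Via Ardent: 65% × 30% = 19.5%.
Total: 63% + 19.5% = 82.5%.
Rounded: 82.50%.

82.50%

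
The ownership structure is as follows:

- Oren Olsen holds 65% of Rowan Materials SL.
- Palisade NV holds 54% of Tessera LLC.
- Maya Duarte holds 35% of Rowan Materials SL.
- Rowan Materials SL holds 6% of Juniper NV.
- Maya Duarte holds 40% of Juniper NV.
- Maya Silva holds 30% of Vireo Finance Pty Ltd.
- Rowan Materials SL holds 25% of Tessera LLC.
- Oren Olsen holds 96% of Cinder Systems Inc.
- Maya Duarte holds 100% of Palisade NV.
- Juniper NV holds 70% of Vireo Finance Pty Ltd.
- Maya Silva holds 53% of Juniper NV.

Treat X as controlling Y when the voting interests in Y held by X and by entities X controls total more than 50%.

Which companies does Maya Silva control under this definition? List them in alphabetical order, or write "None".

Juniper NV, Vireo Finance Pty Ltd

Maya Silva holds 53% of Juniper, so Maya Silva controls Juniper.
Juniper and Maya Silva together hold 70% + 30% = 100% of Vireo, so Maya Silva controls Vireo.
No other company's threshold is met.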